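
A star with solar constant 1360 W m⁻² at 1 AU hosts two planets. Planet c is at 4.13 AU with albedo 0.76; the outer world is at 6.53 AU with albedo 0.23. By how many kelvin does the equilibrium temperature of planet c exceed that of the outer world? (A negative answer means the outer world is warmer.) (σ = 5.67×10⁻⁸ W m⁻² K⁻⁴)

ΔT ≈ -6.2 K

T_eq = [S₀(1−A)/(4σd²)]^(1/4), so T ∝ (1−A)^(1/4) / √d.
T₁ = [1360×0.24/(4×5.67×10⁻⁸×4.13²)]^(1/4) = 95.84 K.
T₂ = [1360×0.77/(4×5.67×10⁻⁸×6.53²)]^(1/4) = 102.01 K.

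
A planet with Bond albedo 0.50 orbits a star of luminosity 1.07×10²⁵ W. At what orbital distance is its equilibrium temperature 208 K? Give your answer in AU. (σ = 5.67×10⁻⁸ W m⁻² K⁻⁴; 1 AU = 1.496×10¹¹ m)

From T_eq⁴ = L(1−A)/(16πσd²): d = √[L(1−A)/(16πσT_eq⁴)].
d = √[1.07×10²⁵ × 0.50 / (16π × 5.67×10⁻⁸ × (208)⁴)] = 3.17×10¹⁰ m = 0.212 AU.

d ≈ 0.212 AU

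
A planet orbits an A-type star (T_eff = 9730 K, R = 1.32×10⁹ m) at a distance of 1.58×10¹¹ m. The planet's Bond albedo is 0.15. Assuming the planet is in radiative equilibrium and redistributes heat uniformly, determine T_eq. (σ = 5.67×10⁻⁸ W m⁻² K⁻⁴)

L = 4πR_⋆²σT_⋆⁴ = 4π(1.32×10⁹)² × 5.67×10⁻⁸ × (9730)⁴ = 1.11×10²⁸ W.
S = L/(4πd²) = 3.55×10⁴ W m⁻².
Energy balance: absorbed = emitted ⇒ πR²·S(1−A) = 4πR²·σT_eq⁴, so T_eq⁴ = S(1−A)/(4σ).
T_eq = [3.55×10⁴ × 0.85 / (4 × 5.67×10⁻⁸)]^(1/4) = (1.33×10¹¹)^(1/4) = 604 K.

T_eq ≈ 604 K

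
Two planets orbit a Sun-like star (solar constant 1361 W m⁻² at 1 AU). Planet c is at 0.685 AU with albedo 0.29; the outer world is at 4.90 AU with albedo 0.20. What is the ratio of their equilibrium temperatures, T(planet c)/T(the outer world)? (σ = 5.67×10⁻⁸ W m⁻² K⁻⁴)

T_eq = [S₀(1−A)/(4σd²)]^(1/4), so T ∝ (1−A)^(1/4) / √d.
T₁ = [1361×0.71/(4×5.67×10⁻⁸×0.685²)]^(1/4) = 308.69 K.
T₂ = [1361×0.80/(4×5.67×10⁻⁸×4.90²)]^(1/4) = 118.91 K.

T₁/T₂ ≈ 2.596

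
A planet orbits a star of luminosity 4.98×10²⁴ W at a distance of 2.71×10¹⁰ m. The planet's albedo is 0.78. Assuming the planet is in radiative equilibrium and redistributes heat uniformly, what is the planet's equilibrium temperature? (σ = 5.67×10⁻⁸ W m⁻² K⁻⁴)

Flux: S = L/(4πd²) = 4.98×10²⁴/(4π×(2.71×10¹⁰)²) = 540 W m⁻².
Energy balance: absorbed = emitted ⇒ πR²·S(1−A) = 4πR²·σT_eq⁴, so T_eq⁴ = S(1−A)/(4σ).
T_eq = [540 × 0.22 / (4 × 5.67×10⁻⁸)]^(1/4) = (5.23×10⁸)^(1/4) = 151 K.

T_eq ≈ 151 K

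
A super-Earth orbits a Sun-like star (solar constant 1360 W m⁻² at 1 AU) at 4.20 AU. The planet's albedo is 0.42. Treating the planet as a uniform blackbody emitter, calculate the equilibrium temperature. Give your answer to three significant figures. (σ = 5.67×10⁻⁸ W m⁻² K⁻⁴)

T_eq ≈ 118 K

Flux at 4.20 AU: S = 1360/4.20² = 77.1 W m⁻².
Energy balance: absorbed = emitted ⇒ πR²·S(1−A) = 4πR²·σT_eq⁴, so T_eq⁴ = S(1−A)/(4σ).
T_eq = [77.1 × 0.58 / (4 × 5.67×10⁻⁸)]^(1/4) = (1.97×10⁸)^(1/4) = 118 K.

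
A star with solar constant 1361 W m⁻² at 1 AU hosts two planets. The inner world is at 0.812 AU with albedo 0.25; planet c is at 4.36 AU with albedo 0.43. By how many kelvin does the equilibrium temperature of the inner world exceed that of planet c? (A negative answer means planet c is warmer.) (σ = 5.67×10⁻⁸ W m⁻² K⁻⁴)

ΔT ≈ 171.6 K

T_eq = [S₀(1−A)/(4σd²)]^(1/4), so T ∝ (1−A)^(1/4) / √d.
T₁ = [1361×0.75/(4×5.67×10⁻⁸×0.812²)]^(1/4) = 287.44 K.
T₂ = [1361×0.57/(4×5.67×10⁻⁸×4.36²)]^(1/4) = 115.82 K.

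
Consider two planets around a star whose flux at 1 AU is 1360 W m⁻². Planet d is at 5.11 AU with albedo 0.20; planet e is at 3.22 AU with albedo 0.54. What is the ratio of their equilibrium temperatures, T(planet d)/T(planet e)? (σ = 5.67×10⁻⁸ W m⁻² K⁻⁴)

T_eq = [S₀(1−A)/(4σd²)]^(1/4), so T ∝ (1−A)^(1/4) / √d.
T₁ = [1360×0.80/(4×5.67×10⁻⁸×5.11²)]^(1/4) = 116.42 K.
T₂ = [1360×0.46/(4×5.67×10⁻⁸×3.22²)]^(1/4) = 127.71 K.

T₁/T₂ ≈ 0.912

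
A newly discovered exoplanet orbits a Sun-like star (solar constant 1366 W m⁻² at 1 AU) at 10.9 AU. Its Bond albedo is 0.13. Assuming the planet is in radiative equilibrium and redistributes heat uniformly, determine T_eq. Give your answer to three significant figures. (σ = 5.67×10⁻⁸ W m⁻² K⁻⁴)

Flux at 10.9 AU: S = 1366/10.9² = 11.5 W m⁻².
Energy balance: absorbed = emitted ⇒ πR²·S(1−A) = 4πR²·σT_eq⁴, so T_eq⁴ = S(1−A)/(4σ).
T_eq = [11.5 × 0.87 / (4 × 5.67×10⁻⁸)]^(1/4) = (4.41×10⁷)^(1/4) = 81.5 K.

T_eq ≈ 81.5 K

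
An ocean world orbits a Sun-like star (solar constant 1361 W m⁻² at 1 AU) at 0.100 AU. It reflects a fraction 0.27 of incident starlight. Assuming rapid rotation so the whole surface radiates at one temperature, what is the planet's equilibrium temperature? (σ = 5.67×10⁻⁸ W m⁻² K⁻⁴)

T_eq ≈ 814 K

Flux at 0.100 AU: S = 1361/0.100² = 1.36×10⁵ W m⁻².
Energy balance: absorbed = emitted ⇒ πR²·S(1−A) = 4πR²·σT_eq⁴, so T_eq⁴ = S(1−A)/(4σ).
T_eq = [1.36×10⁵ × 0.73 / (4 × 5.67×10⁻⁸)]^(1/4) = (4.38×10¹¹)^(1/4) = 814 K.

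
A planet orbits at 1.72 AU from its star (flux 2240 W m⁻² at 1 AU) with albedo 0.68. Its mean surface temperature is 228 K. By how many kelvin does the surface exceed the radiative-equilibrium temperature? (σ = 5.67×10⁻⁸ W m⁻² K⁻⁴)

S = 2240/1.72² = 757.2 W m⁻².
T_eq = [S(1−A)/(4σ)]^(1/4) = [757.2×0.32/(4×5.67×10⁻⁸)]^(1/4) = 180.8 K.
ΔT = T_surf − T_eq = 228 − 180.8.

ΔT ≈ 47.2 K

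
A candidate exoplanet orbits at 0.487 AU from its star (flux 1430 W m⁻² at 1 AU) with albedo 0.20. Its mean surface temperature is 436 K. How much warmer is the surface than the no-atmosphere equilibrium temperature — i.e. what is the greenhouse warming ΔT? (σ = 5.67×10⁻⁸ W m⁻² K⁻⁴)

S = 1430/0.487² = 6029 W m⁻².
T_eq = [S(1−A)/(4σ)]^(1/4) = [6029×0.80/(4×5.67×10⁻⁸)]^(1/4) = 381.9 K.
ΔT = T_surf − T_eq = 436 − 381.9.

ΔT ≈ 54.1 K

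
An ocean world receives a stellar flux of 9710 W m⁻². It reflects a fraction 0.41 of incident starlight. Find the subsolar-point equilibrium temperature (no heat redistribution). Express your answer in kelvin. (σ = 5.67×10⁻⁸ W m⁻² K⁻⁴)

T_ss ≈ 564 K

At the subsolar point the surface absorbs S(1−A) and emits σT⁴ per unit area — no factor of 4, since only the local patch is in balance.
T = [9710 × 0.59 / 5.67×10⁻⁸]^(1/4) = (1.01×10¹¹)^(1/4) = 564 K.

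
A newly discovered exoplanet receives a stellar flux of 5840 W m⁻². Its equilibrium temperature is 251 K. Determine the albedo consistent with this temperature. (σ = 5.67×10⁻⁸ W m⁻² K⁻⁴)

From T_eq⁴ = S(1−A)/(4σ): 1−A = 4σT_eq⁴/S.
1−A = 4 × 5.67×10⁻⁸ × (251)⁴ / 5840 = 0.154.

A ≈ 0.85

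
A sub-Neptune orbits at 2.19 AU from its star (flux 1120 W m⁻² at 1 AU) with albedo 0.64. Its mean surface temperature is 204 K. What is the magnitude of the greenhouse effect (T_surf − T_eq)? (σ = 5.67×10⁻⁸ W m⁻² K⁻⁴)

ΔT ≈ 65.2 K

S = 1120/2.19² = 233.5 W m⁻².
T_eq = [S(1−A)/(4σ)]^(1/4) = [233.5×0.36/(4×5.67×10⁻⁸)]^(1/4) = 138.8 K.
ΔT = T_surf − T_eq = 204 − 138.8.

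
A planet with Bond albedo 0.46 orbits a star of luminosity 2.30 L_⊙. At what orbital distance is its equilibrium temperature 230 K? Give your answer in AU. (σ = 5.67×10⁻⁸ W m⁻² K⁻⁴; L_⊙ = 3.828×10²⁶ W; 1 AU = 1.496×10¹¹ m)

d ≈ 1.63 AU

L = 2.30 × 3.828×10²⁶ = 8.80×10²⁶ W.
From T_eq⁴ = L(1−A)/(16πσd²): d = √[L(1−A)/(16πσT_eq⁴)].
d = √[8.80×10²⁶ × 0.54 / (16π × 5.67×10⁻⁸ × (230)⁴)] = 2.44×10¹¹ m = 1.63 AU.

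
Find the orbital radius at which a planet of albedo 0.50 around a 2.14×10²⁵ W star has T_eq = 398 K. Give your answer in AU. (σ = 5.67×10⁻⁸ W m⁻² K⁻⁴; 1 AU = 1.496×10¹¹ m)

d ≈ 0.0818 AU

From T_eq⁴ = L(1−A)/(16πσd²): d = √[L(1−A)/(16πσT_eq⁴)].
d = √[2.14×10²⁵ × 0.50 / (16π × 5.67×10⁻⁸ × (398)⁴)] = 1.22×10¹⁰ m = 0.0818 AU.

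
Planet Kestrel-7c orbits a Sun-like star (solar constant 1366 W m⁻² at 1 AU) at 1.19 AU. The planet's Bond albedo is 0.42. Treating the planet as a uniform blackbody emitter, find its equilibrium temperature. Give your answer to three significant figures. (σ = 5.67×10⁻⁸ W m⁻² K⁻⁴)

T_eq ≈ 223 K

Flux at 1.19 AU: S = 1366/1.19² = 965 W m⁻².
Energy balance: absorbed = emitted ⇒ πR²·S(1−A) = 4πR²·σT_eq⁴, so T_eq⁴ = S(1−A)/(4σ).
T_eq = [965 × 0.58 / (4 × 5.67×10⁻⁸)]^(1/4) = (2.47×10⁹)^(1/4) = 223 K.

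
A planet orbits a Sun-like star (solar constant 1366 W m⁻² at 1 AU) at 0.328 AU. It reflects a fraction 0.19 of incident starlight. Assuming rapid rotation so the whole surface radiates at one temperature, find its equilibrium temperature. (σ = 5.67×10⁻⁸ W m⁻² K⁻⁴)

T_eq ≈ 461 K

Flux at 0.328 AU: S = 1366/0.328² = 1.27×10⁴ W m⁻².
Energy balance: absorbed = emitted ⇒ πR²·S(1−A) = 4πR²·σT_eq⁴, so T_eq⁴ = S(1−A)/(4σ).
T_eq = [1.27×10⁴ × 0.81 / (4 × 5.67×10⁻⁸)]^(1/4) = (4.53×10¹⁰)^(1/4) = 461 K.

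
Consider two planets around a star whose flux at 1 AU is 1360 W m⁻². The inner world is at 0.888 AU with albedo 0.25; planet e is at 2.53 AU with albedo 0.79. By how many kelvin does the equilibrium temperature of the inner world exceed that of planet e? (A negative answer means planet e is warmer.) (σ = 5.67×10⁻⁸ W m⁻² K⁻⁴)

T_eq = [S₀(1−A)/(4σd²)]^(1/4), so T ∝ (1−A)^(1/4) / √d.
T₁ = [1360×0.75/(4×5.67×10⁻⁸×0.888²)]^(1/4) = 274.81 K.
T₂ = [1360×0.21/(4×5.67×10⁻⁸×2.53²)]^(1/4) = 118.43 K.

ΔT ≈ 156.4 K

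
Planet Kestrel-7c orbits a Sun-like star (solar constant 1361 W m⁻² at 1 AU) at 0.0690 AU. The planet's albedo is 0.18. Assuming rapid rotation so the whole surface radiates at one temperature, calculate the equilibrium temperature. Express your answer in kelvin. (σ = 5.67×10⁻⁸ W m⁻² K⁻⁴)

T_eq ≈ 1010 K

Flux at 0.0690 AU: S = 1361/0.0690² = 2.86×10⁵ W m⁻².
Energy balance: absorbed = emitted ⇒ πR²·S(1−A) = 4πR²·σT_eq⁴, so T_eq⁴ = S(1−A)/(4σ).
T_eq = [2.86×10⁵ × 0.82 / (4 × 5.67×10⁻⁸)]^(1/4) = (1.03×10¹²)^(1/4) = 1010 K.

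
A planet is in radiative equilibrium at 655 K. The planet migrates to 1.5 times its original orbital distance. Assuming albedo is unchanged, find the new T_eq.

T_eq ≈ 535 K

T_eq ∝ L^(1/4) · d^(−1/2).
T′ = 655 / 1.5^(1/2) = 535 K.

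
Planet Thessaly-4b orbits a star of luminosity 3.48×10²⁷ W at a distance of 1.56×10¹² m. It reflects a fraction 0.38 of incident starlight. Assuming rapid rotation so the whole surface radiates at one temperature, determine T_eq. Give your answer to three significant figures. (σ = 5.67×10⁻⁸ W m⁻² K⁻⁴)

Flux: S = L/(4πd²) = 3.48×10²⁷/(4π×(1.56×10¹²)²) = 114 W m⁻².
Energy balance: absorbed = emitted ⇒ πR²·S(1−A) = 4πR²·σT_eq⁴, so T_eq⁴ = S(1−A)/(4σ).
T_eq = [114 × 0.62 / (4 × 5.67×10⁻⁸)]^(1/4) = (3.11×10⁸)^(1/4) = 133 K.

T_eq ≈ 133 K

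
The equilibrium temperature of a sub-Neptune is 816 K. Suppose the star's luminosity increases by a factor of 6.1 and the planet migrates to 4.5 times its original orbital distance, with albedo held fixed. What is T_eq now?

T_eq ∝ L^(1/4) · d^(−1/2).
T′ = 816 × 6.1^(1/4) / 4.5^(1/2) = 605 K.

T_eq ≈ 605 K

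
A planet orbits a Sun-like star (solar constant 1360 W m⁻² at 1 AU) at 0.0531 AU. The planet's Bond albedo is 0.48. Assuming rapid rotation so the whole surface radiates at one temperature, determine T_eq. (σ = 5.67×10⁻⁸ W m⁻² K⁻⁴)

Flux at 0.0531 AU: S = 1360/0.0531² = 4.82×10⁵ W m⁻².
Energy balance: absorbed = emitted ⇒ πR²·S(1−A) = 4πR²·σT_eq⁴, so T_eq⁴ = S(1−A)/(4σ).
T_eq = [4.82×10⁵ × 0.52 / (4 × 5.67×10⁻⁸)]^(1/4) = (1.11×10¹²)^(1/4) = 1030 K.

T_eq ≈ 1030 K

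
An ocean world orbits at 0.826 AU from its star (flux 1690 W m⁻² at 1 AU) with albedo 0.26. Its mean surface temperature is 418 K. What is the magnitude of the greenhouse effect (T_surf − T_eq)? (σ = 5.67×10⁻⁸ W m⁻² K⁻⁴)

ΔT ≈ 118.2 K

S = 1690/0.826² = 2477 W m⁻².
T_eq = [S(1−A)/(4σ)]^(1/4) = [2477×0.74/(4×5.67×10⁻⁸)]^(1/4) = 299.8 K.
ΔT = T_surf − T_eq = 418 − 299.8.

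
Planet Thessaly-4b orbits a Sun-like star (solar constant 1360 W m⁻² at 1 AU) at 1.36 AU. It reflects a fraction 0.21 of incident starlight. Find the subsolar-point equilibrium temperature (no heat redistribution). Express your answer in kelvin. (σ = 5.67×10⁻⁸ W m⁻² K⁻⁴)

T_ss ≈ 318 K

Flux at 1.36 AU: S = 1360/1.36² = 735 W m⁻².
At the subsolar point the surface absorbs S(1−A) and emits σT⁴ per unit area — no factor of 4, since only the local patch is in balance.
T = [735 × 0.79 / 5.67×10⁻⁸]^(1/4) = (1.02×10¹⁰)^(1/4) = 318 K.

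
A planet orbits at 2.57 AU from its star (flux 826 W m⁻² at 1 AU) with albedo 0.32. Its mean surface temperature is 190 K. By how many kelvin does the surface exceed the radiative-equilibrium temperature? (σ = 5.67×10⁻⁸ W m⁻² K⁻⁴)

S = 826/2.57² = 125.1 W m⁻².
T_eq = [S(1−A)/(4σ)]^(1/4) = [125.1×0.68/(4×5.67×10⁻⁸)]^(1/4) = 139.2 K.
ΔT = T_surf − T_eq = 190 − 139.2.

ΔT ≈ 50.8 K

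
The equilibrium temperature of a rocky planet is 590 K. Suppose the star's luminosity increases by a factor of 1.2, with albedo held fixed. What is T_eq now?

T_eq ≈ 618 K

T_eq ∝ L^(1/4) · d^(−1/2).
T′ = 590 × 1.2^(1/4) = 618 K.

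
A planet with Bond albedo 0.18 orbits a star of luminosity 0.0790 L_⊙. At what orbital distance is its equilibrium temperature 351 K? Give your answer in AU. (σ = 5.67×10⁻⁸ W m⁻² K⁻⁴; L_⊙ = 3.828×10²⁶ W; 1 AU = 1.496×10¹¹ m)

L = 0.0790 × 3.828×10²⁶ = 3.02×10²⁵ W.
From T_eq⁴ = L(1−A)/(16πσd²): d = √[L(1−A)/(16πσT_eq⁴)].
d = √[3.02×10²⁵ × 0.82 / (16π × 5.67×10⁻⁸ × (351)⁴)] = 2.39×10¹⁰ m = 0.160 AU.

d ≈ 0.160 AU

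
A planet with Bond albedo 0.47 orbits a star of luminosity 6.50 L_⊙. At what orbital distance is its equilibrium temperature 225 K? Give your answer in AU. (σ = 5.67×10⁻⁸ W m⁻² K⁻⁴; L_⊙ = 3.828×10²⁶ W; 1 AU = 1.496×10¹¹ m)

L = 6.50 × 3.828×10²⁶ = 2.49×10²⁷ W.
From T_eq⁴ = L(1−A)/(16πσd²): d = √[L(1−A)/(16πσT_eq⁴)].
d = √[2.49×10²⁷ × 0.53 / (16π × 5.67×10⁻⁸ × (225)⁴)] = 4.25×10¹¹ m = 2.84 AU.

d ≈ 2.84 AU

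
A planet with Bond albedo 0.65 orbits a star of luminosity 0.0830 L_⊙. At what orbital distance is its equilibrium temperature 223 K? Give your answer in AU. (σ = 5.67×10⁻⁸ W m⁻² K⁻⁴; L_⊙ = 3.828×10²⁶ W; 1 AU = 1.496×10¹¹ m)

d ≈ 0.266 AU

L = 0.0830 × 3.828×10²⁶ = 3.18×10²⁵ W.
From T_eq⁴ = L(1−A)/(16πσd²): d = √[L(1−A)/(16πσT_eq⁴)].
d = √[3.18×10²⁵ × 0.35 / (16π × 5.67×10⁻⁸ × (223)⁴)] = 3.97×10¹⁰ m = 0.266 AU.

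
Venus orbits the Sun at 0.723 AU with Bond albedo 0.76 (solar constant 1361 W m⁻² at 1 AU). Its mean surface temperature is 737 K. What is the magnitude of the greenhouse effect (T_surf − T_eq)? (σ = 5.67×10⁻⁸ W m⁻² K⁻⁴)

ΔT ≈ 507.9 K

S = 1361/0.723² = 2604 W m⁻².
T_eq = [S(1−A)/(4σ)]^(1/4) = [2604×0.24/(4×5.67×10⁻⁸)]^(1/4) = 229.1 K.
ΔT = T_surf − T_eq = 737 − 229.1.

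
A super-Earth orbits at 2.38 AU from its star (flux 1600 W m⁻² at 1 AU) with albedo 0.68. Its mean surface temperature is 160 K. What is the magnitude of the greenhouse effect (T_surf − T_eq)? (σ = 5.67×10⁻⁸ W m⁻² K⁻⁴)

ΔT ≈ 18.7 K

S = 1600/2.38² = 282.5 W m⁻².
T_eq = [S(1−A)/(4σ)]^(1/4) = [282.5×0.32/(4×5.67×10⁻⁸)]^(1/4) = 141.3 K.
ΔT = T_surf − T_eq = 160 − 141.3.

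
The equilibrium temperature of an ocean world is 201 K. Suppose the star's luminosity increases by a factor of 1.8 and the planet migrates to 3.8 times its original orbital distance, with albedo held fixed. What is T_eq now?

T_eq ≈ 119 K

T_eq ∝ L^(1/4) · d^(−1/2).
T′ = 201 × 1.8^(1/4) / 3.8^(1/2) = 119 K.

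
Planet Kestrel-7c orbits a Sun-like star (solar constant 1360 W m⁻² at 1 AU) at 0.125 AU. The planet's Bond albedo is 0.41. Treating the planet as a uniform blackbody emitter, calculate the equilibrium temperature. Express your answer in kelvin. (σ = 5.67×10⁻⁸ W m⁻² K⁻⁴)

Flux at 0.125 AU: S = 1360/0.125² = 8.70×10⁴ W m⁻².
Energy balance: absorbed = emitted ⇒ πR²·S(1−A) = 4πR²·σT_eq⁴, so T_eq⁴ = S(1−A)/(4σ).
T_eq = [8.70×10⁴ × 0.59 / (4 × 5.67×10⁻⁸)]^(1/4) = (2.26×10¹¹)^(1/4) = 690 K.

T_eq ≈ 690 K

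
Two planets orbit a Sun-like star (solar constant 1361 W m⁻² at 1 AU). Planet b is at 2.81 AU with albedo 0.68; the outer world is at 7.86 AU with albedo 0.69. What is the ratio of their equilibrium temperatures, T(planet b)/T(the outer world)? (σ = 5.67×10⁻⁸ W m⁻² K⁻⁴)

T₁/T₂ ≈ 1.686

T_eq = [S₀(1−A)/(4σd²)]^(1/4), so T ∝ (1−A)^(1/4) / √d.
T₁ = [1361×0.32/(4×5.67×10⁻⁸×2.81²)]^(1/4) = 124.88 K.
T₂ = [1361×0.31/(4×5.67×10⁻⁸×7.86²)]^(1/4) = 74.08 K.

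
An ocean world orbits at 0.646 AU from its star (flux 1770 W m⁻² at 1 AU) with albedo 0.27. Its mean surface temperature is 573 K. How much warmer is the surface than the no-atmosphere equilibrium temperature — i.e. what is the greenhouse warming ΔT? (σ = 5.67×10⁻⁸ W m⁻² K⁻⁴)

ΔT ≈ 231.2 K

S = 1770/0.646² = 4241 W m⁻².
T_eq = [S(1−A)/(4σ)]^(1/4) = [4241×0.73/(4×5.67×10⁻⁸)]^(1/4) = 341.8 K.
ΔT = T_surf − T_eq = 573 − 341.8.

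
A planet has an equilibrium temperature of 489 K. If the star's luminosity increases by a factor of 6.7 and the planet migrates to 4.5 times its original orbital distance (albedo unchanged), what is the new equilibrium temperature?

T_eq ∝ L^(1/4) · d^(−1/2).
T′ = 489 × 6.7^(1/4) / 4.5^(1/2) = 371 K.

T_eq ≈ 371 K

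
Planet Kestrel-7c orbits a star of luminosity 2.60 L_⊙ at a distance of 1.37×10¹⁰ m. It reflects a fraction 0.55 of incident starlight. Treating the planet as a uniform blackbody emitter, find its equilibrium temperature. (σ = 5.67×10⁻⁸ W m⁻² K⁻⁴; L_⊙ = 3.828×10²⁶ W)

T_eq ≈ 957 K

L = 2.60 × 3.828×10²⁶ = 9.95×10²⁶ W.
Flux: S = L/(4πd²) = 9.95×10²⁶/(4π×(1.37×10¹⁰)²) = 4.22×10⁵ W m⁻².
Energy balance: absorbed = emitted ⇒ πR²·S(1−A) = 4πR²·σT_eq⁴, so T_eq⁴ = S(1−A)/(4σ).
T_eq = [4.22×10⁵ × 0.45 / (4 × 5.67×10⁻⁸)]^(1/4) = (8.37×10¹¹)^(1/4) = 957 K.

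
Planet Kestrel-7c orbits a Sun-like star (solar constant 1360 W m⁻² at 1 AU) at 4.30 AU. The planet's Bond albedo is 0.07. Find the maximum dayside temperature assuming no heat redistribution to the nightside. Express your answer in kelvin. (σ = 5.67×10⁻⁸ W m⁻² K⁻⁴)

T_ss ≈ 186 K

Flux at 4.30 AU: S = 1360/4.30² = 73.6 W m⁻².
With no redistribution each surface element balances locally: S(1−A) = σT⁴.
T = [73.6 × 0.93 / 5.67×10⁻⁸]^(1/4) = (1.21×10⁹)^(1/4) = 186 K.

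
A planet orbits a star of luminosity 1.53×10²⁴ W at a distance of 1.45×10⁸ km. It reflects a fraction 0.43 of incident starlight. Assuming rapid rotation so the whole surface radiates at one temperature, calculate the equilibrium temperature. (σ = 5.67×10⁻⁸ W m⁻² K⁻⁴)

d = 1.45×10⁸ km = 1.45×10¹¹ m.
Flux: S = L/(4πd²) = 1.53×10²⁴/(4π×(1.45×10¹¹)²) = 5.79 W m⁻².
Energy balance: absorbed = emitted ⇒ πR²·S(1−A) = 4πR²·σT_eq⁴, so T_eq⁴ = S(1−A)/(4σ).
T_eq = [5.79 × 0.57 / (4 × 5.67×10⁻⁸)]^(1/4) = (1.46×10⁷)^(1/4) = 61.8 K.

T_eq ≈ 61.8 K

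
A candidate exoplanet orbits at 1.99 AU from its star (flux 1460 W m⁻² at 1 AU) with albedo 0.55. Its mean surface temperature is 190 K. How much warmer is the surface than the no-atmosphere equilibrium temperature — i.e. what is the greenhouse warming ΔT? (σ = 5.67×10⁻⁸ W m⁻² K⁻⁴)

ΔT ≈ 25.5 K

S = 1460/1.99² = 368.7 W m⁻².
T_eq = [S(1−A)/(4σ)]^(1/4) = [368.7×0.45/(4×5.67×10⁻⁸)]^(1/4) = 164.5 K.
ΔT = T_surf − T_eq = 190 − 164.5.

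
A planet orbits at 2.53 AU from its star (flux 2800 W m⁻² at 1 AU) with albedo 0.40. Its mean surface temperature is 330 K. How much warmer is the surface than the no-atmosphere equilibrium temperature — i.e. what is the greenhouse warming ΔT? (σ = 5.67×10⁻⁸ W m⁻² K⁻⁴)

S = 2800/2.53² = 437.4 W m⁻².
T_eq = [S(1−A)/(4σ)]^(1/4) = [437.4×0.60/(4×5.67×10⁻⁸)]^(1/4) = 184.4 K.
ΔT = T_surf − T_eq = 330 − 184.4.

ΔT ≈ 145.6 K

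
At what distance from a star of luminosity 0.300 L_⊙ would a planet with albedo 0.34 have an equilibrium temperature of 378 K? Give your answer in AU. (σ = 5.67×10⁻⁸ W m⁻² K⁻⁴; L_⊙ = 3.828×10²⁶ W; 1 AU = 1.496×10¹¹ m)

d ≈ 0.241 AU

L = 0.300 × 3.828×10²⁶ = 1.15×10²⁶ W.
From T_eq⁴ = L(1−A)/(16πσd²): d = √[L(1−A)/(16πσT_eq⁴)].
d = √[1.15×10²⁶ × 0.66 / (16π × 5.67×10⁻⁸ × (378)⁴)] = 3.61×10¹⁰ m = 0.241 AU.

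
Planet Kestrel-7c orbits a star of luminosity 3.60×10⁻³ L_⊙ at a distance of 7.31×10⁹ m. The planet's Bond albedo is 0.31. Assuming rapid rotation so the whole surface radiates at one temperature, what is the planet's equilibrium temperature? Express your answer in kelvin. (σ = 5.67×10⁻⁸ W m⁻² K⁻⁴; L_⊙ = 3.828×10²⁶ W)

T_eq ≈ 281 K

L = 3.60×10⁻³ × 3.828×10²⁶ = 1.38×10²⁴ W.
Flux: S = L/(4πd²) = 1.38×10²⁴/(4π×(7.31×10⁹)²) = 2050 W m⁻².
Energy balance: absorbed = emitted ⇒ πR²·S(1−A) = 4πR²·σT_eq⁴, so T_eq⁴ = S(1−A)/(4σ).
T_eq = [2050 × 0.69 / (4 × 5.67×10⁻⁸)]^(1/4) = (6.24×10⁹)^(1/4) = 281 K.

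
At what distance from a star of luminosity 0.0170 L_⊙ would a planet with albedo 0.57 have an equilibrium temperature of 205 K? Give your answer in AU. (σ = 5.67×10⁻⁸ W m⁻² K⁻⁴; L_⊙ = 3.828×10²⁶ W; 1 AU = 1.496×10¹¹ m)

d ≈ 0.158 AU

L = 0.0170 × 3.828×10²⁶ = 6.51×10²⁴ W.
From T_eq⁴ = L(1−A)/(16πσd²): d = √[L(1−A)/(16πσT_eq⁴)].
d = √[6.51×10²⁴ × 0.43 / (16π × 5.67×10⁻⁸ × (205)⁴)] = 2.36×10¹⁰ m = 0.158 AU.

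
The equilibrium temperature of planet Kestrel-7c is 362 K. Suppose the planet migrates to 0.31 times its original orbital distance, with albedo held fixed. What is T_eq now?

T_eq ∝ L^(1/4) · d^(−1/2).
T′ = 362 / 0.31^(1/2) = 650 K.

T_eq ≈ 650 K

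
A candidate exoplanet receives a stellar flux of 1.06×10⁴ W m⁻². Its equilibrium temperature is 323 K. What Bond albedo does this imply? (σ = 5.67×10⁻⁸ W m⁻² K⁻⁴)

From T_eq⁴ = S(1−A)/(4σ): 1−A = 4σT_eq⁴/S.
1−A = 4 × 5.67×10⁻⁸ × (323)⁴ / 1.06×10⁴ = 0.233.

A ≈ 0.77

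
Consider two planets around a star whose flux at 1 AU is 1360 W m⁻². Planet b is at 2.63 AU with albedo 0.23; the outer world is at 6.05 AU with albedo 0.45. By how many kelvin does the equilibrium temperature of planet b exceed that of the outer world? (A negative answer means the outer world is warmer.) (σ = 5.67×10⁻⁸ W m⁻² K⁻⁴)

T_eq = [S₀(1−A)/(4σd²)]^(1/4), so T ∝ (1−A)^(1/4) / √d.
T₁ = [1360×0.77/(4×5.67×10⁻⁸×2.63²)]^(1/4) = 160.74 K.
T₂ = [1360×0.55/(4×5.67×10⁻⁸×6.05²)]^(1/4) = 97.43 K.

ΔT ≈ 63.3 K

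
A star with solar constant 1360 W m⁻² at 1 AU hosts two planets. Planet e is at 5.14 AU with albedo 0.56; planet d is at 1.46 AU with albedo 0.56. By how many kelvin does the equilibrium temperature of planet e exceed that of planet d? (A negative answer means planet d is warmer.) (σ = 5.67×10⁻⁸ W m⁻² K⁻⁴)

T_eq = [S₀(1−A)/(4σd²)]^(1/4), so T ∝ (1−A)^(1/4) / √d.
T₁ = [1360×0.44/(4×5.67×10⁻⁸×5.14²)]^(1/4) = 99.97 K.
T₂ = [1360×0.44/(4×5.67×10⁻⁸×1.46²)]^(1/4) = 187.57 K.

ΔT ≈ -87.6 K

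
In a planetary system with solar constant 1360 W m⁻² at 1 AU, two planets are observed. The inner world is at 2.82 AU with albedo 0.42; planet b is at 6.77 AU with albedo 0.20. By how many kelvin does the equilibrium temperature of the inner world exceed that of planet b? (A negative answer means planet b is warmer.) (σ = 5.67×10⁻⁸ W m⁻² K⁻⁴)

T_eq = [S₀(1−A)/(4σd²)]^(1/4), so T ∝ (1−A)^(1/4) / √d.
T₁ = [1360×0.58/(4×5.67×10⁻⁸×2.82²)]^(1/4) = 144.61 K.
T₂ = [1360×0.80/(4×5.67×10⁻⁸×6.77²)]^(1/4) = 101.15 K.

ΔT ≈ 43.5 K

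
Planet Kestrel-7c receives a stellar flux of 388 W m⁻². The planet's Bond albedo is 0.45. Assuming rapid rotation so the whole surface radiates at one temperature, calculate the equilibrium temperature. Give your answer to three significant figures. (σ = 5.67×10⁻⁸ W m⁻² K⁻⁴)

Energy balance: absorbed = emitted ⇒ πR²·S(1−A) = 4πR²·σT_eq⁴, so T_eq⁴ = S(1−A)/(4σ).
T_eq = [388 × 0.55 / (4 × 5.67×10⁻⁸)]^(1/4) = (9.41×10⁸)^(1/4) = 175 K.

T_eq ≈ 175 K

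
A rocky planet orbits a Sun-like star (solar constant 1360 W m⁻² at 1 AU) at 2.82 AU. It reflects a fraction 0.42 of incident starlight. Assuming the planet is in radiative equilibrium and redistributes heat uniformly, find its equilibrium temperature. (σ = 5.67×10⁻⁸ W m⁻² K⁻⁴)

T_eq ≈ 145 K

Flux at 2.82 AU: S = 1360/2.82² = 171 W m⁻².
Energy balance: absorbed = emitted ⇒ πR²·S(1−A) = 4πR²·σT_eq⁴, so T_eq⁴ = S(1−A)/(4σ).
T_eq = [171 × 0.58 / (4 × 5.67×10⁻⁸)]^(1/4) = (4.37×10⁸)^(1/4) = 145 K.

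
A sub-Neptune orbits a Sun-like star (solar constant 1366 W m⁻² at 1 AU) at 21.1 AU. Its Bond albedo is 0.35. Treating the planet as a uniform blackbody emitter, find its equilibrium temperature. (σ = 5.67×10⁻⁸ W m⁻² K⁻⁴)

T_eq ≈ 54.5 K

Flux at 21.1 AU: S = 1366/21.1² = 3.07 W m⁻².
Energy balance: absorbed = emitted ⇒ πR²·S(1−A) = 4πR²·σT_eq⁴, so T_eq⁴ = S(1−A)/(4σ).
T_eq = [3.07 × 0.65 / (4 × 5.67×10⁻⁸)]^(1/4) = (8.79×10⁶)^(1/4) = 54.5 K.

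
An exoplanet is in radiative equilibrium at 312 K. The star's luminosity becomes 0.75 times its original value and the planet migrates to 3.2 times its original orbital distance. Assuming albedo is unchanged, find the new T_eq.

T_eq ≈ 162 K

T_eq ∝ L^(1/4) · d^(−1/2).
T′ = 312 × 0.75^(1/4) / 3.2^(1/2) = 162 K.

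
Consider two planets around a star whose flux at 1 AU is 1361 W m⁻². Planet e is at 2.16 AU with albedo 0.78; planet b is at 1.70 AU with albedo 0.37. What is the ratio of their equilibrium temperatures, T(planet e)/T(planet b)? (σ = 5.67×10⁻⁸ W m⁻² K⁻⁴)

T_eq = [S₀(1−A)/(4σd²)]^(1/4), so T ∝ (1−A)^(1/4) / √d.
T₁ = [1361×0.22/(4×5.67×10⁻⁸×2.16²)]^(1/4) = 129.70 K.
T₂ = [1361×0.63/(4×5.67×10⁻⁸×1.70²)]^(1/4) = 190.18 K.

T₁/T₂ ≈ 0.682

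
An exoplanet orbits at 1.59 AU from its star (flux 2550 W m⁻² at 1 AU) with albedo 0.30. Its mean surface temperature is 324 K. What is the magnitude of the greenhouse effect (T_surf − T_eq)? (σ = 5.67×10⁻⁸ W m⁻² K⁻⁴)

S = 2550/1.59² = 1009 W m⁻².
T_eq = [S(1−A)/(4σ)]^(1/4) = [1009×0.70/(4×5.67×10⁻⁸)]^(1/4) = 236.2 K.
ΔT = T_surf − T_eq = 324 − 236.2.

ΔT ≈ 87.8 K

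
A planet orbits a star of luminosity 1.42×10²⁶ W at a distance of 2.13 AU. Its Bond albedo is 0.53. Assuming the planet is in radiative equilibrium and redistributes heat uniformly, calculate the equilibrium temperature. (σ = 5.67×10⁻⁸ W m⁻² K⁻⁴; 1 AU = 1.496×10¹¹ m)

d = 2.13 AU = 3.19×10¹¹ m.
Flux: S = L/(4πd²) = 1.42×10²⁶/(4π×(3.19×10¹¹)²) = 111 W m⁻².
Energy balance: absorbed = emitted ⇒ πR²·S(1−A) = 4πR²·σT_eq⁴, so T_eq⁴ = S(1−A)/(4σ).
T_eq = [111 × 0.47 / (4 × 5.67×10⁻⁸)]^(1/4) = (2.31×10⁸)^(1/4) = 123 K.

T_eq ≈ 123 K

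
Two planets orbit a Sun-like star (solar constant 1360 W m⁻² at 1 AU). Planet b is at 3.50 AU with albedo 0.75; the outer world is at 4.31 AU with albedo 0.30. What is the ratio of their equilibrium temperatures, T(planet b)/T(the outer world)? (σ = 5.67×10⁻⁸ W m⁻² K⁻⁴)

T₁/T₂ ≈ 0.858

T_eq = [S₀(1−A)/(4σd²)]^(1/4), so T ∝ (1−A)^(1/4) / √d.
T₁ = [1360×0.25/(4×5.67×10⁻⁸×3.50²)]^(1/4) = 105.18 K.
T₂ = [1360×0.70/(4×5.67×10⁻⁸×4.31²)]^(1/4) = 122.61 K.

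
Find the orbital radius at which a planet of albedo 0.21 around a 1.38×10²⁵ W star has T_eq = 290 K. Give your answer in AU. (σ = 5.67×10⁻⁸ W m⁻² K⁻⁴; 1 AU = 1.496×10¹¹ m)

From T_eq⁴ = L(1−A)/(16πσd²): d = √[L(1−A)/(16πσT_eq⁴)].
d = √[1.38×10²⁵ × 0.79 / (16π × 5.67×10⁻⁸ × (290)⁴)] = 2.33×10¹⁰ m = 0.155 AU.

d ≈ 0.155 AU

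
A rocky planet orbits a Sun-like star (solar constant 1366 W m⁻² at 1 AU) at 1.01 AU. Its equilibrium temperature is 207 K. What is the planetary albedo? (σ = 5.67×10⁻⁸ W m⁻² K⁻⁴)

Flux at 1.01 AU: S = 1366/1.01² = 1340 W m⁻².
From T_eq⁴ = S(1−A)/(4σ): 1−A = 4σT_eq⁴/S.
1−A = 4 × 5.67×10⁻⁸ × (207)⁴ / 1340 = 0.311.

A ≈ 0.69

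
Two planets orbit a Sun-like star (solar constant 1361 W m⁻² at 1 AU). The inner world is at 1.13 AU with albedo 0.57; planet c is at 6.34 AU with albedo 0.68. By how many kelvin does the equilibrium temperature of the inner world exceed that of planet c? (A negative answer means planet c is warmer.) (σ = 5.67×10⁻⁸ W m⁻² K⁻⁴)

ΔT ≈ 128.9 K

T_eq = [S₀(1−A)/(4σd²)]^(1/4), so T ∝ (1−A)^(1/4) / √d.
T₁ = [1361×0.43/(4×5.67×10⁻⁸×1.13²)]^(1/4) = 212.02 K.
T₂ = [1361×0.32/(4×5.67×10⁻⁸×6.34²)]^(1/4) = 83.14 K.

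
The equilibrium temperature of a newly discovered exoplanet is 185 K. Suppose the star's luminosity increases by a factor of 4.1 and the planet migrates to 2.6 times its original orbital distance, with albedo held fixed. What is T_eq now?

T_eq ≈ 163 K

T_eq ∝ L^(1/4) · d^(−1/2).
T′ = 185 × 4.1^(1/4) / 2.6^(1/2) = 163 K.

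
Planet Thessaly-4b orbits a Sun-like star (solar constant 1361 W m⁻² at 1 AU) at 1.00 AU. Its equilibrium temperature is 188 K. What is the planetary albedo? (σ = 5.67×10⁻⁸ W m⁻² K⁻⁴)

A ≈ 0.79

Flux at 1.00 AU: S = 1361/1.00² = 1360 W m⁻².
From T_eq⁴ = S(1−A)/(4σ): 1−A = 4σT_eq⁴/S.
1−A = 4 × 5.67×10⁻⁸ × (188)⁴ / 1360 = 0.208.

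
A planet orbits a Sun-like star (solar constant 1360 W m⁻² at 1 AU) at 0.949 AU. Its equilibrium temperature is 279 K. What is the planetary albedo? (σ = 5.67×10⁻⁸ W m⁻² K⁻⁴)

Flux at 0.949 AU: S = 1360/0.949² = 1510 W m⁻².
From T_eq⁴ = S(1−A)/(4σ): 1−A = 4σT_eq⁴/S.
1−A = 4 × 5.67×10⁻⁸ × (279)⁴ / 1510 = 0.910.

A ≈ 0.09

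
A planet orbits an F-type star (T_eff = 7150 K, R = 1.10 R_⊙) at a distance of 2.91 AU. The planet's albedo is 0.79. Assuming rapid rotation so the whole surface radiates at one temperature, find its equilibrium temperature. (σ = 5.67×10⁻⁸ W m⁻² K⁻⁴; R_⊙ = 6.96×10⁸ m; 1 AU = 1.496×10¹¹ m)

R_⋆ = 1.10 × 6.96×10⁸ = 7.66×10⁸ m.
d = 2.91 AU = 4.35×10¹¹ m.
L = 4πR_⋆²σT_⋆⁴ = 4π(7.66×10⁸)² × 5.67×10⁻⁸ × (7150)⁴ = 1.09×10²⁷ W.
S = L/(4πd²) = 458 W m⁻².
Energy balance: absorbed = emitted ⇒ πR²·S(1−A) = 4πR²·σT_eq⁴, so T_eq⁴ = S(1−A)/(4σ).
T_eq = [458 × 0.21 / (4 × 5.67×10⁻⁸)]^(1/4) = (4.24×10⁸)^(1/4) = 144 K.

T_eq ≈ 144 K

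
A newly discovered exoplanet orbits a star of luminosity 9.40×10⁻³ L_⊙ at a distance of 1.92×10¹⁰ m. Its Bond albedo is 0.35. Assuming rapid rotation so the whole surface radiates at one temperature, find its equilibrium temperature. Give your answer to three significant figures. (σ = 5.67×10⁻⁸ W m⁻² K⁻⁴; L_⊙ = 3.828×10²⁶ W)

L = 9.40×10⁻³ × 3.828×10²⁶ = 3.60×10²⁴ W.
Flux: S = L/(4πd²) = 3.60×10²⁴/(4π×(1.92×10¹⁰)²) = 777 W m⁻².
Energy balance: absorbed = emitted ⇒ πR²·S(1−A) = 4πR²·σT_eq⁴, so T_eq⁴ = S(1−A)/(4σ).
T_eq = [777 × 0.65 / (4 × 5.67×10⁻⁸)]^(1/4) = (2.23×10⁹)^(1/4) = 217 K.

T_eq ≈ 217 K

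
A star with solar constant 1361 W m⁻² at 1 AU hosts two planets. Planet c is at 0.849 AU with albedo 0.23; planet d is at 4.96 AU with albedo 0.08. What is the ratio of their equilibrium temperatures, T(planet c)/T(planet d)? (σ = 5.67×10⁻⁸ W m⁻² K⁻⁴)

T_eq = [S₀(1−A)/(4σd²)]^(1/4), so T ∝ (1−A)^(1/4) / √d.
T₁ = [1361×0.77/(4×5.67×10⁻⁸×0.849²)]^(1/4) = 282.96 K.
T₂ = [1361×0.92/(4×5.67×10⁻⁸×4.96²)]^(1/4) = 122.39 K.

T₁/T₂ ≈ 2.312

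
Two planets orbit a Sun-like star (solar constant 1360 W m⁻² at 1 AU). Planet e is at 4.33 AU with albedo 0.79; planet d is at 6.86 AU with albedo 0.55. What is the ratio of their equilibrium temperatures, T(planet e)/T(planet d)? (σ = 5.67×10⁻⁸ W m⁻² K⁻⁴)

T₁/T₂ ≈ 1.040

T_eq = [S₀(1−A)/(4σd²)]^(1/4), so T ∝ (1−A)^(1/4) / √d.
T₁ = [1360×0.21/(4×5.67×10⁻⁸×4.33²)]^(1/4) = 90.53 K.
T₂ = [1360×0.45/(4×5.67×10⁻⁸×6.86²)]^(1/4) = 87.02 K.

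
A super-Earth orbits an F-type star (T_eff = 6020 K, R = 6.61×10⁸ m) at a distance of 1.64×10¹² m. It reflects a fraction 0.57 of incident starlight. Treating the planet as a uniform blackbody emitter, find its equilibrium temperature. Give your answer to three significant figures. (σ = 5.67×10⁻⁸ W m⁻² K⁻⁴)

T_eq ≈ 69.2 K

L = 4πR_⋆²σT_⋆⁴ = 4π(6.61×10⁸)² × 5.67×10⁻⁸ × (6020)⁴ = 4.09×10²⁶ W.
S = L/(4πd²) = 12.1 W m⁻².
Energy balance: absorbed = emitted ⇒ πR²·S(1−A) = 4πR²·σT_eq⁴, so T_eq⁴ = S(1−A)/(4σ).
T_eq = [12.1 × 0.43 / (4 × 5.67×10⁻⁸)]^(1/4) = (2.29×10⁷)^(1/4) = 69.2 K.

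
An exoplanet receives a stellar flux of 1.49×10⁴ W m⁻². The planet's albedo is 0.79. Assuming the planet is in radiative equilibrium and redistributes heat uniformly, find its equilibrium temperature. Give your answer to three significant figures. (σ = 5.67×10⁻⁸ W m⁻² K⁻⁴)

T_eq ≈ 343 K

Energy balance: absorbed = emitted ⇒ πR²·S(1−A) = 4πR²·σT_eq⁴, so T_eq⁴ = S(1−A)/(4σ).
T_eq = [1.49×10⁴ × 0.21 / (4 × 5.67×10⁻⁸)]^(1/4) = (1.38×10¹⁰)^(1/4) = 343 K.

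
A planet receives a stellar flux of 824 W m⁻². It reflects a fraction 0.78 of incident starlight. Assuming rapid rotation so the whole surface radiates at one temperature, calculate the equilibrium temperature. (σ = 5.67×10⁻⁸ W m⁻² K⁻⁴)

T_eq ≈ 168 K

Energy balance: absorbed = emitted ⇒ πR²·S(1−A) = 4πR²·σT_eq⁴, so T_eq⁴ = S(1−A)/(4σ).
T_eq = [824 × 0.22 / (4 × 5.67×10⁻⁸)]^(1/4) = (7.99×10⁸)^(1/4) = 168 K.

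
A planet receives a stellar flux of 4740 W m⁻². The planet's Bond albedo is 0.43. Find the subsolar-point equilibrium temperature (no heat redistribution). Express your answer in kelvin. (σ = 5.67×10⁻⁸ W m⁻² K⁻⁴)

T_ss ≈ 467 K

At the subsolar point the surface absorbs S(1−A) and emits σT⁴ per unit area — no factor of 4, since only the local patch is in balance.
T = [4740 × 0.57 / 5.67×10⁻⁸]^(1/4) = (4.77×10¹⁰)^(1/4) = 467 K.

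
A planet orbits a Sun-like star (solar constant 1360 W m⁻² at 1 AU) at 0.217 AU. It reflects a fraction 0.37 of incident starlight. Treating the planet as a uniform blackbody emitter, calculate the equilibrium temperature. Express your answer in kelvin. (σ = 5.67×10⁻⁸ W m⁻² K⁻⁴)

T_eq ≈ 532 K

Flux at 0.217 AU: S = 1360/0.217² = 2.89×10⁴ W m⁻².
Energy balance: absorbed = emitted ⇒ πR²·S(1−A) = 4πR²·σT_eq⁴, so T_eq⁴ = S(1−A)/(4σ).
T_eq = [2.89×10⁴ × 0.63 / (4 × 5.67×10⁻⁸)]^(1/4) = (8.02×10¹⁰)^(1/4) = 532 K.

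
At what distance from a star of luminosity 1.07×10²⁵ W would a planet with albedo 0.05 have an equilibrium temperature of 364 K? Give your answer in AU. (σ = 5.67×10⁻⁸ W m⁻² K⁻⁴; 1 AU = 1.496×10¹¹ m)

From T_eq⁴ = L(1−A)/(16πσd²): d = √[L(1−A)/(16πσT_eq⁴)].
d = √[1.07×10²⁵ × 0.95 / (16π × 5.67×10⁻⁸ × (364)⁴)] = 1.43×10¹⁰ m = 0.0953 AU.

d ≈ 0.0953 AU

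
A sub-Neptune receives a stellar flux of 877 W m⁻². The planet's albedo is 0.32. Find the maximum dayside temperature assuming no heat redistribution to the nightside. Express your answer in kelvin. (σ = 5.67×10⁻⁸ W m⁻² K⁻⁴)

With no redistribution each surface element balances locally: S(1−A) = σT⁴.
T = [877 × 0.68 / 5.67×10⁻⁸]^(1/4) = (1.05×10¹⁰)^(1/4) = 320 K.

T_ss ≈ 320 K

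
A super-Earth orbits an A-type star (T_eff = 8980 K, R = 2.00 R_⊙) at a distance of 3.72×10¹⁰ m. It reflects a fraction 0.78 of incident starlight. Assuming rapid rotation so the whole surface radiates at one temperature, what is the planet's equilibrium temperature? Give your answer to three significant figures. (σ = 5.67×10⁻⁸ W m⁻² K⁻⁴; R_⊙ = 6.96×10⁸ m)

T_eq ≈ 841 K

R_⋆ = 2.00 × 6.96×10⁸ = 1.39×10⁹ m.
L = 4πR_⋆²σT_⋆⁴ = 4π(1.39×10⁹)² × 5.67×10⁻⁸ × (8980)⁴ = 8.98×10²⁷ W.
S = L/(4πd²) = 5.16×10⁵ W m⁻².
Energy balance: absorbed = emitted ⇒ πR²·S(1−A) = 4πR²·σT_eq⁴, so T_eq⁴ = S(1−A)/(4σ).
T_eq = [5.16×10⁵ × 0.22 / (4 × 5.67×10⁻⁸)]^(1/4) = (5.01×10¹¹)^(1/4) = 841 K.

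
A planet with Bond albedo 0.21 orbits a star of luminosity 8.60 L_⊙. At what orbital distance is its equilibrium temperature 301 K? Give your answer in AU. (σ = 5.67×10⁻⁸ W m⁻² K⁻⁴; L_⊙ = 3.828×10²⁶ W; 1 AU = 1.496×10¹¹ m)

d ≈ 2.23 AU

L = 8.60 × 3.828×10²⁶ = 3.29×10²⁷ W.
From T_eq⁴ = L(1−A)/(16πσd²): d = √[L(1−A)/(16πσT_eq⁴)].
d = √[3.29×10²⁷ × 0.79 / (16π × 5.67×10⁻⁸ × (301)⁴)] = 3.33×10¹¹ m = 2.23 AU.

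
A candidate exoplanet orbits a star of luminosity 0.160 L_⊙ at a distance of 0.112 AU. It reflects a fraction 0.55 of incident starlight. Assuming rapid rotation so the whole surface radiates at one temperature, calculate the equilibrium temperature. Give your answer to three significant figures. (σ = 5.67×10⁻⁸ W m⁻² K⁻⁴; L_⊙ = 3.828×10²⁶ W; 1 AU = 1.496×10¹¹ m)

d = 0.112 AU = 1.68×10¹⁰ m.
L = 0.160 × 3.828×10²⁶ = 6.12×10²⁵ W.
Flux: S = L/(4πd²) = 6.12×10²⁵/(4π×(1.68×10¹⁰)²) = 1.74×10⁴ W m⁻².
Energy balance: absorbed = emitted ⇒ πR²·S(1−A) = 4πR²·σT_eq⁴, so T_eq⁴ = S(1−A)/(4σ).
T_eq = [1.74×10⁴ × 0.45 / (4 × 5.67×10⁻⁸)]^(1/4) = (3.44×10¹⁰)^(1/4) = 431 K.

T_eq ≈ 431 K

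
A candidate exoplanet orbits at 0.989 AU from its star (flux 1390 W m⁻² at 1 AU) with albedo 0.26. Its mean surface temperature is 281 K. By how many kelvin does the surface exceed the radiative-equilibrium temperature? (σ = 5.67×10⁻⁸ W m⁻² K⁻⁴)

ΔT ≈ 20.1 K

S = 1390/0.989² = 1421 W m⁻².
T_eq = [S(1−A)/(4σ)]^(1/4) = [1421×0.74/(4×5.67×10⁻⁸)]^(1/4) = 260.9 K.
ΔT = T_surf − T_eq = 281 − 260.9.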